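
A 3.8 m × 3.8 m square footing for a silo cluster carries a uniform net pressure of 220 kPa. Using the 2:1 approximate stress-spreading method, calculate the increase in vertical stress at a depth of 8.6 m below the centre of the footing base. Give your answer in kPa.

Δσ_z ≈ 20.7 kPa

By the 2:1 method the load spreads at 1 horizontal : 2 vertical, so at depth z the loaded area has grown by z in each plan dimension:
Δσ = qBL/((B+z)(L+z)) = 220×3.8×3.8/((3.8+8.6)(3.8+8.6)) = 20.661 kPa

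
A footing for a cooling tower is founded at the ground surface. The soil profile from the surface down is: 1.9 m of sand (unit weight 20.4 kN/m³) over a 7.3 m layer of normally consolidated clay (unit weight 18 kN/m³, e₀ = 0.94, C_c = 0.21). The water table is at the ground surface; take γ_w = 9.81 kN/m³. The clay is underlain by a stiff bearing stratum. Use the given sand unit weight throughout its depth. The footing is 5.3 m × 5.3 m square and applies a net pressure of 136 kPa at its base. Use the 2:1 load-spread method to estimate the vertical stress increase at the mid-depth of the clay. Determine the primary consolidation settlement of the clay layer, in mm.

Mid-depth of clay below the ground surface: z = 1.9 + 7.3/2 = 5.55 m.
Total vertical stress at mid-clay: σ_v = 20.4×1.9 + 18×3.65 = 104.46 kPa.
Pore pressure: u = 9.81×(5.55 − 0) = 54.446 kPa.
Initial effective stress: σ'_0 = σ_v − u = 104.46 − 54.446 = 50.014 kPa.
Stress increase at mid-clay by the 2:1 spreading method:
Δσ = qBL/((B+z)(L+z)) = 136×5.3×5.3/((5.3+5.55)(5.3+5.55)) = 32.451 kPa
Final effective stress: σ'_f = σ'_0 + Δσ = 50.014 + 32.451 = 82.465 kPa.
Normally consolidated clay, so the full stress increment lies on the virgin compression line:
S_c = C_c·H/(1+e₀)·log₁₀(σ'_f/σ'_0) = 0.21×7.3/(1+0.94)×log₁₀(82.465/50.014)
    = 0.79021 × 0.21718 = 0.1716 m

S_c ≈ 172 mm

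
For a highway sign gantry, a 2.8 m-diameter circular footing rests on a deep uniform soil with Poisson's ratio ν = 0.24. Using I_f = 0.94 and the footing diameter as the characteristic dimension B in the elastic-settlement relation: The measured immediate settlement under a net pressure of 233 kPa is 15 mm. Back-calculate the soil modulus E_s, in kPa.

E_s ≈ 38500 kPa

S_e = q·B·(1−ν²)/E_s · I_f  ⇒  E_s = q·B·(1−ν²)·I_f / S_e.
E_s = 233 × 2.8 × 0.9424 × 0.94 / 0.015 = 38530 kPa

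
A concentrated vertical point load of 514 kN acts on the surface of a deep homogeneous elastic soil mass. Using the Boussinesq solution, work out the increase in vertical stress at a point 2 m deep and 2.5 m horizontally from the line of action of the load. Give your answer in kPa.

Δσ_z ≈ 5.84 kPa

Boussinesq vertical stress below a point load on an elastic half-space:
Δσ_z = 3P/(2πz²) · [1 + (r/z)²]^(−5/2)
r/z = 2.5/2 = 1.25; [1+(r/z)²]^(−5/2) = 0.095135.
Δσ_z = 3×514/(2π×2²) × 0.095135 = 61.354 × 0.095135 = 5.837 kPa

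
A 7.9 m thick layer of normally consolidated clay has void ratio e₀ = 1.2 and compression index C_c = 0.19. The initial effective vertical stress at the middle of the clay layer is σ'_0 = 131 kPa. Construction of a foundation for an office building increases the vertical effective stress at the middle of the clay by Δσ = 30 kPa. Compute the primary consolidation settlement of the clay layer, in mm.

S_c ≈ 61.1 mm

Final effective stress: σ'_f = σ'_0 + Δσ = 131 + 30 = 161 kPa.
Normally consolidated clay, so the full stress increment lies on the virgin compression line:
S_c = C_c·H/(1+e₀)·log₁₀(σ'_f/σ'_0) = 0.19×7.9/(1+1.2)×log₁₀(161/131)
    = 0.68227 × 0.089555 = 0.0611 m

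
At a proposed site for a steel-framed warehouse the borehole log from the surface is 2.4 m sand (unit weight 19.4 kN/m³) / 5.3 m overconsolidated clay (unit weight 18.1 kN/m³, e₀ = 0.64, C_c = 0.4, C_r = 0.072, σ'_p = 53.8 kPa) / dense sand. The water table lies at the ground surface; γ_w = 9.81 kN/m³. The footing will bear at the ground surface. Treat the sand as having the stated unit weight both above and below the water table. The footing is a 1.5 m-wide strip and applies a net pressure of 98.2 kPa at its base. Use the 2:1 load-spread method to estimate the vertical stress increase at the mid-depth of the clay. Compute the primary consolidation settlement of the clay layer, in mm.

Mid-depth of clay below the ground surface: z = 2.4 + 5.3/2 = 5.05 m.
Total vertical stress at mid-clay: σ_v = 19.4×2.4 + 18.1×2.65 = 94.525 kPa.
Pore pressure: u = 9.81×(5.05 − 0) = 49.541 kPa.
Initial effective stress: σ'_0 = σ_v − u = 94.525 − 49.541 = 44.984 kPa.
Stress increase at mid-clay by the 2:1 spreading method:
Δσ = qB/(B+z) = 98.2×1.5/(1.5+5.05) = 22.489 kPa
Final effective stress: σ'_f = 44.984 + 22.489 = 67.473 kPa.
σ'_f = 67.473 > σ'_p = 53.8 kPa, so the stress path crosses the preconsolidation pressure — recompression up to σ'_p, then virgin compression beyond:
S_c = H/(1+e₀)·[C_r·log₁₀(σ'_p/σ'_0) + C_c·log₁₀(σ'_f/σ'_p)]
    = 5.3/1.64 × [0.072×log₁₀(53.8/44.984) + 0.4×log₁₀(67.473/53.8)]
    = 3.2317 × [0.0055961 + 0.039339] = 0.1452 m

S_c ≈ 145 mm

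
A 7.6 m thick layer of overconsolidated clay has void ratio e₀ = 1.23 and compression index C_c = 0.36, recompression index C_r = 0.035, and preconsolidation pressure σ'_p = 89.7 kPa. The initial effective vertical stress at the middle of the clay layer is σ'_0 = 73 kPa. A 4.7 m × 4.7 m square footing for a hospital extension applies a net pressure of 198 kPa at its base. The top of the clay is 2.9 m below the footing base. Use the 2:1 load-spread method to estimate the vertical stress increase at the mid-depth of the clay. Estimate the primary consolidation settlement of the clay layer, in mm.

Mid-depth of clay below the footing base: z = 2.9 + 7.6/2 = 6.7 m.
Stress increase at mid-clay by the 2:1 spreading method:
Δσ = qBL/((B+z)(L+z)) = 198×4.7×4.7/((4.7+6.7)(4.7+6.7)) = 33.655 kPa
Final effective stress: σ'_f = 73 + 33.655 = 106.66 kPa.
σ'_f = 106.66 > σ'_p = 89.7 kPa, so the stress path crosses the preconsolidation pressure — recompression up to σ'_p, then virgin compression beyond:
S_c = H/(1+e₀)·[C_r·log₁₀(σ'_p/σ'_0) + C_c·log₁₀(σ'_f/σ'_p)]
    = 7.6/2.23 × [0.035×log₁₀(89.7/73) + 0.36×log₁₀(106.66/89.7)]
    = 3.4081 × [0.0031314 + 0.027075] = 0.1029 m

S_c ≈ 103 mm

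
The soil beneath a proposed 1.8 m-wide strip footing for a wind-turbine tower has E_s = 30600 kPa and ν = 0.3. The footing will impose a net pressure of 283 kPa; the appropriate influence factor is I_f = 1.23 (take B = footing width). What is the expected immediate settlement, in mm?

Immediate (elastic) settlement: S_e = q·B·(1−ν²)/E_s · I_f.
S_e = 283 × 1.8 × (1 − 0.3²) / 30600 × 1.23
    = 283 × 1.8 × 0.91 / 30600 × 1.23
    = 0.01863 m = 18.63 mm

S_e ≈ 18.6 mm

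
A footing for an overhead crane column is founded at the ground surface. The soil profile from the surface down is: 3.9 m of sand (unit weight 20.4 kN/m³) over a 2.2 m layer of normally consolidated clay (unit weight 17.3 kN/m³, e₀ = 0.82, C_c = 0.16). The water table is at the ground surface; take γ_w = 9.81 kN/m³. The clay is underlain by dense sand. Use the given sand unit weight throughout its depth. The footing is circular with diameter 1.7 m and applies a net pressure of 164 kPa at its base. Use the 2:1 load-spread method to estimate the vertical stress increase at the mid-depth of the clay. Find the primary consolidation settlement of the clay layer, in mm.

Mid-depth of clay below the ground surface: z = 3.9 + 2.2/2 = 5 m.
Total vertical stress at mid-clay: σ_v = 20.4×3.9 + 17.3×1.1 = 98.59 kPa.
Pore pressure: u = 9.81×(5 − 0) = 49.05 kPa.
Initial effective stress: σ'_0 = σ_v − u = 98.59 − 49.05 = 49.54 kPa.
Stress increase at mid-clay by the 2:1 spreading method:
Δσ ≈ qD²/(D+z)² = 164×1.7²/(1.7+5)² = 10.558 kPa
Final effective stress: σ'_f = σ'_0 + Δσ = 49.54 + 10.558 = 60.098 kPa.
Normally consolidated clay, so the full stress increment lies on the virgin compression line:
S_c = C_c·H/(1+e₀)·log₁₀(σ'_f/σ'_0) = 0.16×2.2/(1+0.82)×log₁₀(60.098/49.54)
    = 0.19341 × 0.083904 = 0.01623 m

S_c ≈ 16.2 mm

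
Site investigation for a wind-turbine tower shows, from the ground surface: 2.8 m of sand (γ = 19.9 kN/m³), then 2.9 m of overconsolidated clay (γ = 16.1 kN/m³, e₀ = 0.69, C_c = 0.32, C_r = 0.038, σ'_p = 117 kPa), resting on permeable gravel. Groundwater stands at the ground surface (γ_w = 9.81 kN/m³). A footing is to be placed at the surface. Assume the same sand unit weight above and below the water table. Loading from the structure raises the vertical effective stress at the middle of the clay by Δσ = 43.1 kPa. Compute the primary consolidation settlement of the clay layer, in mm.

Mid-depth of clay below the ground surface: z = 2.8 + 2.9/2 = 4.25 m.
Total vertical stress at mid-clay: σ_v = 19.9×2.8 + 16.1×1.45 = 79.065 kPa.
Pore pressure: u = 9.81×(4.25 − 0) = 41.693 kPa.
Initial effective stress: σ'_0 = σ_v − u = 79.065 − 41.693 = 37.372 kPa.
Final effective stress: σ'_f = 37.372 + 43.1 = 80.472 kPa.
σ'_f = 80.472 ≤ σ'_p = 117 kPa, so the clay remains overconsolidated and only the recompression index applies:
S_c = C_r·H/(1+e₀)·log₁₀(σ'_f/σ'_0) = 0.038×2.9/1.69×log₁₀(80.472/37.372)
    = 0.065208 × 0.3331 = 0.02172 m

S_c ≈ 21.7 mm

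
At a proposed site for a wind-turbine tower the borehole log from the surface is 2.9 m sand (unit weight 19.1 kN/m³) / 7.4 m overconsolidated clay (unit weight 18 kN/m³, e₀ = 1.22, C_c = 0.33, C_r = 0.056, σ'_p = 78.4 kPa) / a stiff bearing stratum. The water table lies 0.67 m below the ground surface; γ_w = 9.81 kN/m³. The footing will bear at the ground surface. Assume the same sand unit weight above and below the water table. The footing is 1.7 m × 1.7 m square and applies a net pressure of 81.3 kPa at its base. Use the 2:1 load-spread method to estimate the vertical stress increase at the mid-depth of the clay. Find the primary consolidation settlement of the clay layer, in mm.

S_c ≈ 4.22 mm

Mid-depth of clay below the ground surface: z = 2.9 + 7.4/2 = 6.6 m.
Total vertical stress at mid-clay: σ_v = 19.1×2.9 + 18×3.7 = 121.99 kPa.
Pore pressure: u = 9.81×(6.6 − 0.67) = 58.173 kPa.
Initial effective stress: σ'_0 = σ_v − u = 121.99 − 58.173 = 63.817 kPa.
Stress increase at mid-clay by the 2:1 spreading method:
Δσ = qBL/((B+z)(L+z)) = 81.3×1.7×1.7/((1.7+6.6)(1.7+6.6)) = 3.4106 kPa
Final effective stress: σ'_f = 63.817 + 3.4106 = 67.228 kPa.
σ'_f = 67.228 ≤ σ'_p = 78.4 kPa, so the clay remains overconsolidated and only the recompression index applies:
S_c = C_r·H/(1+e₀)·log₁₀(σ'_f/σ'_0) = 0.056×7.4/2.22×log₁₀(67.228/63.817)
    = 0.18666 × 0.022614 = 0.004221 m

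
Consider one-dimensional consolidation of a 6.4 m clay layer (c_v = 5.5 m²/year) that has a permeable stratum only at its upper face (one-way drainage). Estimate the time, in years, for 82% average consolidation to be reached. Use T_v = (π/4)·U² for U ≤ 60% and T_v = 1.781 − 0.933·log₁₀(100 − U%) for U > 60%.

t ≈ 4.54 years

Drainage path length: H_d = H = 6.4 m (single drainage).
U > 60%: T_v = 1.781 − 0.933·log₁₀(100 − 82) = 0.60983.
t = T_v·H_d²/c_v = 0.60983×6.4²/5.5 = 4.542 years.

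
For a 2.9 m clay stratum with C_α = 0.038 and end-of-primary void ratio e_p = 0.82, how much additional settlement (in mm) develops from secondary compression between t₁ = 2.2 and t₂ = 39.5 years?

Secondary compression: S_s = C_α·H/(1+e_p)·log₁₀(t₂/t₁)
S_s = 0.038×2.9/(1+0.82)×log₁₀(39.5/2.2)
    = 0.06055 × 1.254 = 0.07594 m

S_s ≈ 75.9 mm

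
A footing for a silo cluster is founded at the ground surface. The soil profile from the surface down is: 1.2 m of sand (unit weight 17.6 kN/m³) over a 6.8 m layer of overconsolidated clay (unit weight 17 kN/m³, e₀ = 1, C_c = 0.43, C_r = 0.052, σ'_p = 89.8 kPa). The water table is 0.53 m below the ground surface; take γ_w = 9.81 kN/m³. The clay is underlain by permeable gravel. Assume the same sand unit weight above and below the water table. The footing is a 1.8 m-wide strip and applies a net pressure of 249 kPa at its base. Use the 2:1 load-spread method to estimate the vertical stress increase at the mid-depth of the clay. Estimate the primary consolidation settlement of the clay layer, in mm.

Mid-depth of clay below the ground surface: z = 1.2 + 6.8/2 = 4.6 m.
Total vertical stress at mid-clay: σ_v = 17.6×1.2 + 17×3.4 = 78.92 kPa.
Pore pressure: u = 9.81×(4.6 − 0.53) = 39.927 kPa.
Initial effective stress: σ'_0 = σ_v − u = 78.92 − 39.927 = 38.993 kPa.
Stress increase at mid-clay by the 2:1 spreading method:
Δσ = qB/(B+z) = 249×1.8/(1.8+4.6) = 70.031 kPa
Final effective stress: σ'_f = 38.993 + 70.031 = 109.02 kPa.
σ'_f = 109.02 > σ'_p = 89.8 kPa, so the stress path crosses the preconsolidation pressure — recompression up to σ'_p, then virgin compression beyond:
S_c = H/(1+e₀)·[C_r·log₁₀(σ'_p/σ'_0) + C_c·log₁₀(σ'_f/σ'_p)]
    = 6.8/2 × [0.052×log₁₀(89.8/38.993) + 0.43×log₁₀(109.02/89.8)]
    = 3.4 × [0.018839 + 0.036219] = 0.1872 m

S_c ≈ 187 mm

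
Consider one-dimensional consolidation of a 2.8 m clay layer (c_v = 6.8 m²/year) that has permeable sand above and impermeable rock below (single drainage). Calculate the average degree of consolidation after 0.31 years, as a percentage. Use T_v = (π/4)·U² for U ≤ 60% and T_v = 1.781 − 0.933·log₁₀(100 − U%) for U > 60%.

U ≈ 58.5 %

Drainage path length: H_d = H = 2.8 m (single drainage).
T_v = c_v·t/H_d² = 6.8×0.31/2.8² = 0.26888.
T_v = 0.26888 corresponds to the U ≤ 60% branch:
U = √(4T_v/π) = 0.5851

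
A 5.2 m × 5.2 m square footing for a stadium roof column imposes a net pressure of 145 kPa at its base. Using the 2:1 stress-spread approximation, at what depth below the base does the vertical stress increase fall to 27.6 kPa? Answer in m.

z ≈ 6.72 m

2:1 spreading — at depth z the loaded area has grown by z in each plan dimension:
qB²/(B+z)² = Δσ_z ⇒ z = B(√(q/Δσ_z) − 1) = 5.2×(√(145/27.6) − 1) = 6.719 m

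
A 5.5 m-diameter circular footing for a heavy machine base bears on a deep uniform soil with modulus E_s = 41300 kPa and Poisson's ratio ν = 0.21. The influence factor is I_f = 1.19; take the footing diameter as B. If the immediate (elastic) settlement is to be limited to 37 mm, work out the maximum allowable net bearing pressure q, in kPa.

S_e = q·B·(1−ν²)/E_s · I_f  ⇒  q = S_e·E_s / (B·(1−ν²)·I_f).
q = 0.037 × 41300 / (5.5 × 0.9559 × 1.19) = 244.2 kPa

q ≈ 244 kPa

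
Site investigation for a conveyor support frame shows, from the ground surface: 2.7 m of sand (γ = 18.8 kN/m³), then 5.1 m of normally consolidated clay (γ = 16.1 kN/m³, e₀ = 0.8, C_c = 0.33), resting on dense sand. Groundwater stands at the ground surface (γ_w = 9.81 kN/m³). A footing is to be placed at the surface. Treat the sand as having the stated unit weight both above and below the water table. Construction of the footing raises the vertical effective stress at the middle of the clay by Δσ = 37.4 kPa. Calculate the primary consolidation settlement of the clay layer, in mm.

S_c ≈ 267 mm

Mid-depth of clay below the ground surface: z = 2.7 + 5.1/2 = 5.25 m.
Total vertical stress at mid-clay: σ_v = 18.8×2.7 + 16.1×2.55 = 91.815 kPa.
Pore pressure: u = 9.81×(5.25 − 0) = 51.503 kPa.
Initial effective stress: σ'_0 = σ_v − u = 91.815 − 51.503 = 40.312 kPa.
Final effective stress: σ'_f = σ'_0 + Δσ = 40.312 + 37.4 = 77.712 kPa.
Normally consolidated clay, so the full stress increment lies on the virgin compression line:
S_c = C_c·H/(1+e₀)·log₁₀(σ'_f/σ'_0) = 0.33×5.1/(1+0.8)×log₁₀(77.712/40.312)
    = 0.935 × 0.28505 = 0.2665 m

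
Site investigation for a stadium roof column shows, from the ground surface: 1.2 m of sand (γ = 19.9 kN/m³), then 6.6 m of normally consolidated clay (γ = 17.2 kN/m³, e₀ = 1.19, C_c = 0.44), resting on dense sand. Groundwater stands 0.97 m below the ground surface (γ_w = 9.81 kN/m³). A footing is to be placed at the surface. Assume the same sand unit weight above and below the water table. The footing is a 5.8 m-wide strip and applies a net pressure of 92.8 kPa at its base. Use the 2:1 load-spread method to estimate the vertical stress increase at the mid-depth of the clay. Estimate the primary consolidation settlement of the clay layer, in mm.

Mid-depth of clay below the ground surface: z = 1.2 + 6.6/2 = 4.5 m.
Total vertical stress at mid-clay: σ_v = 19.9×1.2 + 17.2×3.3 = 80.64 kPa.
Pore pressure: u = 9.81×(4.5 − 0.97) = 34.629 kPa.
Initial effective stress: σ'_0 = σ_v − u = 80.64 − 34.629 = 46.011 kPa.
Stress increase at mid-clay by the 2:1 spreading method:
Δσ = qB/(B+z) = 92.8×5.8/(5.8+4.5) = 52.256 kPa
Final effective stress: σ'_f = σ'_0 + Δσ = 46.011 + 52.256 = 98.267 kPa.
Normally consolidated clay, so the full stress increment lies on the virgin compression line:
S_c = C_c·H/(1+e₀)·log₁₀(σ'_f/σ'_0) = 0.44×6.6/(1+1.19)×log₁₀(98.267/46.011)
    = 1.326 × 0.32955 = 0.437 m

S_c ≈ 437 mm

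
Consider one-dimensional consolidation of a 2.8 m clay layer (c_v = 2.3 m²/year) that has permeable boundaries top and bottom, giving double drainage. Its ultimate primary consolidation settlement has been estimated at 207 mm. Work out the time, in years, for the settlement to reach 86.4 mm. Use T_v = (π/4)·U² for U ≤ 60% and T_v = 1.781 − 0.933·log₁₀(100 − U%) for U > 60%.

Drainage path length: H_d = H/2 = 1.4 m (double drainage).
U = S(t)/S_ult = 86.4/207 = 0.4174.
U ≤ 60%: T_v = (π/4)·U² = (π/4)×0.41739² = 0.13683.
t = T_v·H_d²/c_v = 0.13683×1.4²/2.3 = 0.1166 years.

t ≈ 0.117 years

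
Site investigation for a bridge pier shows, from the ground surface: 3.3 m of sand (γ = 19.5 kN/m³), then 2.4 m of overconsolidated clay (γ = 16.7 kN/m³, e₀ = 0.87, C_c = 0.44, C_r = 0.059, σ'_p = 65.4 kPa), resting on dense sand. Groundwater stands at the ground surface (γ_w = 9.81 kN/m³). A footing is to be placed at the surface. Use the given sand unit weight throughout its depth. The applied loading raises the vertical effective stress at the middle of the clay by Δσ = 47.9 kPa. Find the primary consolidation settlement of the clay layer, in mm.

Mid-depth of clay below the ground surface: z = 3.3 + 2.4/2 = 4.5 m.
Total vertical stress at mid-clay: σ_v = 19.5×3.3 + 16.7×1.2 = 84.39 kPa.
Pore pressure: u = 9.81×(4.5 − 0) = 44.145 kPa.
Initial effective stress: σ'_0 = σ_v − u = 84.39 − 44.145 = 40.245 kPa.
Final effective stress: σ'_f = 40.245 + 47.9 = 88.145 kPa.
σ'_f = 88.145 > σ'_p = 65.4 kPa, so the stress path crosses the preconsolidation pressure — recompression up to σ'_p, then virgin compression beyond:
S_c = H/(1+e₀)·[C_r·log₁₀(σ'_p/σ'_0) + C_c·log₁₀(σ'_f/σ'_p)]
    = 2.4/1.87 × [0.059×log₁₀(65.4/40.245) + 0.44×log₁₀(88.145/65.4)]
    = 1.2834 × [0.012441 + 0.057033] = 0.08916 m

S_c ≈ 89.2 mm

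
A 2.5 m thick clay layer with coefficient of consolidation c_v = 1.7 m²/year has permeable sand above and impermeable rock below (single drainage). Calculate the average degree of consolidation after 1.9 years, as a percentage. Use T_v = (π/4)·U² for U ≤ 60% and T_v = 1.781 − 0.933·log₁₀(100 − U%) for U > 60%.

Drainage path length: H_d = H = 2.5 m (single drainage).
T_v = c_v·t/H_d² = 1.7×1.9/2.5² = 0.5168.
T_v = 0.5168 corresponds to the U > 60% branch:
U = 1 − 10^((1.781 − T_v)/0.933)/100 = 0.7735

U ≈ 77.4 %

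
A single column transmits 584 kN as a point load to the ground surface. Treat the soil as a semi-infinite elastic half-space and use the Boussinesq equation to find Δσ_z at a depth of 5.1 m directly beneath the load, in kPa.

Δσ_z ≈ 10.7 kPa

Boussinesq vertical stress below a point load on an elastic half-space:
Δσ_z = 3P/(2πz²) · [1 + (r/z)²]^(−5/2)
r/z = 0/5.1 = 0; [1+(r/z)²]^(−5/2) = 1.
Δσ_z = 3×584/(2π×5.1²) × 1 = 10.72 × 1 = 10.72 kPa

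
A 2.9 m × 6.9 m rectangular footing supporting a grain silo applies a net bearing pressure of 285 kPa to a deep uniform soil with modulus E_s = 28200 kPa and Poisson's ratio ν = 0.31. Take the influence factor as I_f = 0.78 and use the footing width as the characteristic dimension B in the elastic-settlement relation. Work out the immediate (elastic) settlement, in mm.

S_e ≈ 20.7 mm

Immediate (elastic) settlement: S_e = q·B·(1−ν²)/E_s · I_f.
S_e = 285 × 2.9 × (1 − 0.31²) / 28200 × 0.78
    = 285 × 2.9 × 0.9039 / 28200 × 0.78
    = 0.02066 m = 20.66 mm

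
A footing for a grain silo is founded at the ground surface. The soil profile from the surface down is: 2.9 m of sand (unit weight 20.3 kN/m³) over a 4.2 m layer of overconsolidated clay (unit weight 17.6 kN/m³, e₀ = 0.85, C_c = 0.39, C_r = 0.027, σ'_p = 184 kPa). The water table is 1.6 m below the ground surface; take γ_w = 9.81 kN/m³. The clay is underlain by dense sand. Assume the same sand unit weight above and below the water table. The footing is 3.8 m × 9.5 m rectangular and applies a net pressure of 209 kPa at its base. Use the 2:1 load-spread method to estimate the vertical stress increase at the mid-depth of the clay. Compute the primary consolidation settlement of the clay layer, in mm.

Mid-depth of clay below the ground surface: z = 2.9 + 4.2/2 = 5 m.
Total vertical stress at mid-clay: σ_v = 20.3×2.9 + 17.6×2.1 = 95.83 kPa.
Pore pressure: u = 9.81×(5 − 1.6) = 33.354 kPa.
Initial effective stress: σ'_0 = σ_v − u = 95.83 − 33.354 = 62.476 kPa.
Stress increase at mid-clay by the 2:1 spreading method:
Δσ = qBL/((B+z)(L+z)) = 209×3.8×9.5/((3.8+5)(9.5+5)) = 59.129 kPa
Final effective stress: σ'_f = 62.476 + 59.129 = 121.6 kPa.
σ'_f = 121.6 ≤ σ'_p = 184 kPa, so the clay remains overconsolidated and only the recompression index applies:
S_c = C_r·H/(1+e₀)·log₁₀(σ'_f/σ'_0) = 0.027×4.2/1.85×log₁₀(121.6/62.476)
    = 0.061298 × 0.28922 = 0.01773 m

S_c ≈ 17.7 mm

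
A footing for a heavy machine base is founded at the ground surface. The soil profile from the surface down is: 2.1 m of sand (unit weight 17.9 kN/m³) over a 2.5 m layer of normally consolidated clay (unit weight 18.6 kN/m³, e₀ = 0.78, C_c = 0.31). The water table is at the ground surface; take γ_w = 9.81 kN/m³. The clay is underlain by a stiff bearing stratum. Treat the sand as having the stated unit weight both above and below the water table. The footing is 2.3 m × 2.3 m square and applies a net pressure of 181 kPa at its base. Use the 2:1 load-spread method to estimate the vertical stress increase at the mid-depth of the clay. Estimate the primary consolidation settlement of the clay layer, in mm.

S_c ≈ 138 mm

Mid-depth of clay below the ground surface: z = 2.1 + 2.5/2 = 3.35 m.
Total vertical stress at mid-clay: σ_v = 17.9×2.1 + 18.6×1.25 = 60.84 kPa.
Pore pressure: u = 9.81×(3.35 − 0) = 32.864 kPa.
Initial effective stress: σ'_0 = σ_v − u = 60.84 − 32.864 = 27.976 kPa.
Stress increase at mid-clay by the 2:1 spreading method:
Δσ = qBL/((B+z)(L+z)) = 181×2.3×2.3/((2.3+3.35)(2.3+3.35)) = 29.994 kPa
Final effective stress: σ'_f = σ'_0 + Δσ = 27.976 + 29.994 = 57.97 kPa.
Normally consolidated clay, so the full stress increment lies on the virgin compression line:
S_c = C_c·H/(1+e₀)·log₁₀(σ'_f/σ'_0) = 0.31×2.5/(1+0.78)×log₁₀(57.97/27.976)
    = 0.43539 × 0.31642 = 0.1378 m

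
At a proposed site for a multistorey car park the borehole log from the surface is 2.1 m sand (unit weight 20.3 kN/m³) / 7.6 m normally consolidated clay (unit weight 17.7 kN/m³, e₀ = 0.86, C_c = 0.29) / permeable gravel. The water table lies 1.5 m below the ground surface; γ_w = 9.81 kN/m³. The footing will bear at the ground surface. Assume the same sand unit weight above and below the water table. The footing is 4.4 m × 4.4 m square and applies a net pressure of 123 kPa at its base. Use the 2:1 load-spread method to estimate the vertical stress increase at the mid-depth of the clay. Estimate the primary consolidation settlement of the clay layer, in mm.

S_c ≈ 149 mm

Mid-depth of clay below the ground surface: z = 2.1 + 7.6/2 = 5.9 m.
Total vertical stress at mid-clay: σ_v = 20.3×2.1 + 17.7×3.8 = 109.89 kPa.
Pore pressure: u = 9.81×(5.9 − 1.5) = 43.164 kPa.
Initial effective stress: σ'_0 = σ_v − u = 109.89 − 43.164 = 66.726 kPa.
Stress increase at mid-clay by the 2:1 spreading method:
Δσ = qBL/((B+z)(L+z)) = 123×4.4×4.4/((4.4+5.9)(4.4+5.9)) = 22.446 kPa
Final effective stress: σ'_f = σ'_0 + Δσ = 66.726 + 22.446 = 89.172 kPa.
Normally consolidated clay, so the full stress increment lies on the virgin compression line:
S_c = C_c·H/(1+e₀)·log₁₀(σ'_f/σ'_0) = 0.29×7.6/(1+0.86)×log₁₀(89.172/66.726)
    = 1.1849 × 0.12593 = 0.1492 m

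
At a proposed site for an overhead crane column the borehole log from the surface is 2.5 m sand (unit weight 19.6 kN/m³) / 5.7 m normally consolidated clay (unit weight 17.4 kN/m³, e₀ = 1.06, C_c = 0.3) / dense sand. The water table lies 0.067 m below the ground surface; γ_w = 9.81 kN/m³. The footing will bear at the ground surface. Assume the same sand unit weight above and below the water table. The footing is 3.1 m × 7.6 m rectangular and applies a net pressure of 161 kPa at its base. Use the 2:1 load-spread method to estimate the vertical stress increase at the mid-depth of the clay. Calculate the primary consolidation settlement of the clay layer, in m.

Mid-depth of clay below the ground surface: z = 2.5 + 5.7/2 = 5.35 m.
Total vertical stress at mid-clay: σ_v = 19.6×2.5 + 17.4×2.85 = 98.59 kPa.
Pore pressure: u = 9.81×(5.35 − 0.067) = 51.826 kPa.
Initial effective stress: σ'_0 = σ_v − u = 98.59 − 51.826 = 46.764 kPa.
Stress increase at mid-clay by the 2:1 spreading method:
Δσ = qBL/((B+z)(L+z)) = 161×3.1×7.6/((3.1+5.35)(7.6+5.35)) = 34.664 kPa
Final effective stress: σ'_f = σ'_0 + Δσ = 46.764 + 34.664 = 81.428 kPa.
Normally consolidated clay, so the full stress increment lies on the virgin compression line:
S_c = C_c·H/(1+e₀)·log₁₀(σ'_f/σ'_0) = 0.3×5.7/(1+1.06)×log₁₀(81.428/46.764)
    = 0.8301 × 0.24086 = 0.1999 m

S_c ≈ 0.2 m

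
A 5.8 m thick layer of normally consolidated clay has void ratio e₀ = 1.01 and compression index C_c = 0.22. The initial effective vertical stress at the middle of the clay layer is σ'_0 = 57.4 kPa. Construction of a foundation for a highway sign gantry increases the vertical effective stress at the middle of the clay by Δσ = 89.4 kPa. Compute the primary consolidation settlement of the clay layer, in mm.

Final effective stress: σ'_f = σ'_0 + Δσ = 57.4 + 89.4 = 146.8 kPa.
Normally consolidated clay, so the full stress increment lies on the virgin compression line:
S_c = C_c·H/(1+e₀)·log₁₀(σ'_f/σ'_0) = 0.22×5.8/(1+1.01)×log₁₀(146.8/57.4)
    = 0.63483 × 0.40781 = 0.2589 m

S_c ≈ 259 mm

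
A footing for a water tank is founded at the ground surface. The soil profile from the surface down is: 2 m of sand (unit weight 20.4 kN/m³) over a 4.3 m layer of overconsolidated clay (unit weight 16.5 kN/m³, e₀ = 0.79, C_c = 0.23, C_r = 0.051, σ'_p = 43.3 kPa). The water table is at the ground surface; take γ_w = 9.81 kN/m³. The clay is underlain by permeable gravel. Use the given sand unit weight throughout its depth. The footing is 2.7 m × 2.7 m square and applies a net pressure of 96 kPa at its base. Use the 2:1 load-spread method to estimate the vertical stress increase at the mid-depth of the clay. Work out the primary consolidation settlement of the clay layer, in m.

Mid-depth of clay below the ground surface: z = 2 + 4.3/2 = 4.15 m.
Total vertical stress at mid-clay: σ_v = 20.4×2 + 16.5×2.15 = 76.275 kPa.
Pore pressure: u = 9.81×(4.15 − 0) = 40.712 kPa.
Initial effective stress: σ'_0 = σ_v − u = 76.275 − 40.712 = 35.563 kPa.
Stress increase at mid-clay by the 2:1 spreading method:
Δσ = qBL/((B+z)(L+z)) = 96×2.7×2.7/((2.7+4.15)(2.7+4.15)) = 14.915 kPa
Final effective stress: σ'_f = 35.563 + 14.915 = 50.478 kPa.
σ'_f = 50.478 > σ'_p = 43.3 kPa, so the stress path crosses the preconsolidation pressure — recompression up to σ'_p, then virgin compression beyond:
S_c = H/(1+e₀)·[C_r·log₁₀(σ'_p/σ'_0) + C_c·log₁₀(σ'_f/σ'_p)]
    = 4.3/1.79 × [0.051×log₁₀(43.3/35.563) + 0.23×log₁₀(50.478/43.3)]
    = 2.4022 × [0.00436 + 0.015321] = 0.04728 m

S_c ≈ 0.0473 m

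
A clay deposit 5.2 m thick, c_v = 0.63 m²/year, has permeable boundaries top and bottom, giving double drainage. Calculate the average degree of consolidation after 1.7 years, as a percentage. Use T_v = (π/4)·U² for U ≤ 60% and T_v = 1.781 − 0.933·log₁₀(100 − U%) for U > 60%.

Drainage path length: H_d = H/2 = 2.6 m (double drainage).
T_v = c_v·t/H_d² = 0.63×1.7/2.6² = 0.15843.
T_v = 0.15843 corresponds to the U ≤ 60% branch:
U = √(4T_v/π) = 0.4491

U ≈ 44.9 %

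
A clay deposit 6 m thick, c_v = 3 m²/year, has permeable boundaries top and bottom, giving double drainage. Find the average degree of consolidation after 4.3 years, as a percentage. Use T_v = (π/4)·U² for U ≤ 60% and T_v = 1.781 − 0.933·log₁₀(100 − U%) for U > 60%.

Drainage path length: H_d = H/2 = 3 m (double drainage).
T_v = c_v·t/H_d² = 3×4.3/3² = 1.4333.
T_v = 1.4333 corresponds to the U > 60% branch:
U = 1 − 10^((1.781 − T_v)/0.933)/100 = 0.9764

U ≈ 97.6 %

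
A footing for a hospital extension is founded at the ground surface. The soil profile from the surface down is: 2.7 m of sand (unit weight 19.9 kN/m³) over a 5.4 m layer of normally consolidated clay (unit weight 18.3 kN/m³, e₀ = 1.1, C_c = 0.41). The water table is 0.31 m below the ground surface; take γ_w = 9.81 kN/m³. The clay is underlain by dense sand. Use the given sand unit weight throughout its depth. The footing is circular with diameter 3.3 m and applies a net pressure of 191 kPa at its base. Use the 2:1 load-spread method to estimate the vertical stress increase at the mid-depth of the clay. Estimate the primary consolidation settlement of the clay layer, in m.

S_c ≈ 0.191 m

Mid-depth of clay below the ground surface: z = 2.7 + 5.4/2 = 5.4 m.
Total vertical stress at mid-clay: σ_v = 19.9×2.7 + 18.3×2.7 = 103.14 kPa.
Pore pressure: u = 9.81×(5.4 − 0.31) = 49.933 kPa.
Initial effective stress: σ'_0 = σ_v − u = 103.14 − 49.933 = 53.207 kPa.
Stress increase at mid-clay by the 2:1 spreading method:
Δσ ≈ qD²/(D+z)² = 191×3.3²/(3.3+5.4)² = 27.48 kPa
Final effective stress: σ'_f = σ'_0 + Δσ = 53.207 + 27.48 = 80.687 kPa.
Normally consolidated clay, so the full stress increment lies on the virgin compression line:
S_c = C_c·H/(1+e₀)·log₁₀(σ'_f/σ'_0) = 0.41×5.4/(1+1.1)×log₁₀(80.687/53.207)
    = 1.0543 × 0.18083 = 0.1906 m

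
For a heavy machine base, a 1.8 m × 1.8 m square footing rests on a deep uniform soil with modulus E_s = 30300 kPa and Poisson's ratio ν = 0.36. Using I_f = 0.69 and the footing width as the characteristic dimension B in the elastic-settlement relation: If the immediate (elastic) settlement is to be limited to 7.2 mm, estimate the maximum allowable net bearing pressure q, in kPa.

S_e = q·B·(1−ν²)/E_s · I_f  ⇒  q = S_e·E_s / (B·(1−ν²)·I_f).
q = 0.0072 × 30300 / (1.8 × 0.8704 × 0.69) = 201.8 kPa

q ≈ 202 kPa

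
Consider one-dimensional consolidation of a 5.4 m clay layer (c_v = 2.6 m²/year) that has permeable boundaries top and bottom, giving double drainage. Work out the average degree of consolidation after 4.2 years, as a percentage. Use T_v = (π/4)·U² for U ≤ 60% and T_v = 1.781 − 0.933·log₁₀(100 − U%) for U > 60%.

U ≈ 98 %

Drainage path length: H_d = H/2 = 2.7 m (double drainage).
T_v = c_v·t/H_d² = 2.6×4.2/2.7² = 1.4979.
T_v = 1.4979 corresponds to the U > 60% branch:
U = 1 − 10^((1.781 − T_v)/0.933)/100 = 0.9799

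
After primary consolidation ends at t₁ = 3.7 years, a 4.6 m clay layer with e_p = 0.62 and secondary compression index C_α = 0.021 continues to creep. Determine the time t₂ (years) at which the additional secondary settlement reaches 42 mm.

S_s = C_α·H/(1+e_p)·log₁₀(t₂/t₁) ⇒ log₁₀(t₂/t₁) = S_s·(1+e_p)/(C_α·H).
log₁₀(t₂/t₁) = 0.042 × (1+0.62) / (0.021×4.6) = 0.7043
t₂ = t₁ × 10^0.7043 = 3.7 × 5.062 = 18.73 years

t₂ ≈ 18.7 years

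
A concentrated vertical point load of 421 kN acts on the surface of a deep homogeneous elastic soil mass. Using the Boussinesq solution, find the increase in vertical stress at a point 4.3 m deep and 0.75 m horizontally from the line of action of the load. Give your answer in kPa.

Δσ_z ≈ 10.1 kPa

Boussinesq vertical stress below a point load on an elastic half-space:
Δσ_z = 3P/(2πz²) · [1 + (r/z)²]^(−5/2)
r/z = 0.75/4.3 = 0.17442; [1+(r/z)²]^(−5/2) = 0.92782.
Δσ_z = 3×421/(2π×4.3²) × 0.92782 = 10.871 × 0.92782 = 10.09 kPa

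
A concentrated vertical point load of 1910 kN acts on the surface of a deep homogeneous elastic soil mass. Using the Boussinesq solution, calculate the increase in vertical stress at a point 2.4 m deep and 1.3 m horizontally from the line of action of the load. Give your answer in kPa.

Boussinesq vertical stress below a point load on an elastic half-space:
Δσ_z = 3P/(2πz²) · [1 + (r/z)²]^(−5/2)
r/z = 1.3/2.4 = 0.54167; [1+(r/z)²]^(−5/2) = 0.52561.
Δσ_z = 3×1910/(2π×2.4²) × 0.52561 = 158.33 × 0.52561 = 83.22 kPa

Δσ_z ≈ 83.2 kPa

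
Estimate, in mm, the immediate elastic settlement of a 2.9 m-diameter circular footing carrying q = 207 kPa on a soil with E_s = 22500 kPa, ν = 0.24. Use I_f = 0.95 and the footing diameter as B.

Immediate (elastic) settlement: S_e = q·B·(1−ν²)/E_s · I_f.
S_e = 207 × 2.9 × (1 − 0.24²) / 22500 × 0.95
    = 207 × 2.9 × 0.9424 / 22500 × 0.95
    = 0.02389 m = 23.89 mm

S_e ≈ 23.9 mm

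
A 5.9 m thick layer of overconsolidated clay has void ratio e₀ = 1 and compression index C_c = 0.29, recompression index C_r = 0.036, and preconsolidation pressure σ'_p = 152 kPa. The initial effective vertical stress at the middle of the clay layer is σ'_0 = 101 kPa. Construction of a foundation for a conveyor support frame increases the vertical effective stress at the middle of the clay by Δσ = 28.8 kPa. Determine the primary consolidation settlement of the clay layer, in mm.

S_c ≈ 11.6 mm

Final effective stress: σ'_f = 101 + 28.8 = 129.8 kPa.
σ'_f = 129.8 ≤ σ'_p = 152 kPa, so the clay remains overconsolidated and only the recompression index applies:
S_c = C_r·H/(1+e₀)·log₁₀(σ'_f/σ'_0) = 0.036×5.9/2×log₁₀(129.8/101)
    = 0.1062 × 0.10895 = 0.01157 m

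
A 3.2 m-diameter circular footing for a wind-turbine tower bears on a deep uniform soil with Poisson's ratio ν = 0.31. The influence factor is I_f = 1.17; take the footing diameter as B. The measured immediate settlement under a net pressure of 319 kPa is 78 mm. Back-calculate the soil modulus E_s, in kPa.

E_s ≈ 13800 kPa

S_e = q·B·(1−ν²)/E_s · I_f  ⇒  E_s = q·B·(1−ν²)·I_f / S_e.
E_s = 319 × 3.2 × 0.9039 × 1.17 / 0.078 = 13840 kPa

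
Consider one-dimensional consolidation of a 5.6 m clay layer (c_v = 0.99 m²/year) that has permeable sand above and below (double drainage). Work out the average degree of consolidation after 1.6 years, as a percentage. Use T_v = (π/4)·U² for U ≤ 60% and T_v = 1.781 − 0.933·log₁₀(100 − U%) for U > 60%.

Drainage path length: H_d = H/2 = 2.8 m (double drainage).
T_v = c_v·t/H_d² = 0.99×1.6/2.8² = 0.20204.
T_v = 0.20204 corresponds to the U ≤ 60% branch:
U = √(4T_v/π) = 0.5072

U ≈ 50.7 %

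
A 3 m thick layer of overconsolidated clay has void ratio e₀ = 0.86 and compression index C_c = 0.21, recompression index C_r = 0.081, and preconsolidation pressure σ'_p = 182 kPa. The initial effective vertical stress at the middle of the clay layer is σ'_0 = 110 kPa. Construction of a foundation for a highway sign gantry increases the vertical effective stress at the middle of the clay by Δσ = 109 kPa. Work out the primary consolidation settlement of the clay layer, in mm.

Final effective stress: σ'_f = 110 + 109 = 219 kPa.
σ'_f = 219 > σ'_p = 182 kPa, so the stress path crosses the preconsolidation pressure — recompression up to σ'_p, then virgin compression beyond:
S_c = H/(1+e₀)·[C_r·log₁₀(σ'_p/σ'_0) + C_c·log₁₀(σ'_f/σ'_p)]
    = 3/1.86 × [0.081×log₁₀(182/110) + 0.21×log₁₀(219/182)]
    = 1.6129 × [0.017713 + 0.016878] = 0.05579 m

S_c ≈ 55.8 mm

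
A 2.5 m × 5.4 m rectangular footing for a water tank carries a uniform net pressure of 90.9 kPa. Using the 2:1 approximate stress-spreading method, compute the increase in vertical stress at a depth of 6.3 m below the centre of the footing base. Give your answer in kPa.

By the 2:1 method the load spreads at 1 horizontal : 2 vertical, so at depth z the loaded area has grown by z in each plan dimension:
Δσ = qBL/((B+z)(L+z)) = 90.9×2.5×5.4/((2.5+6.3)(5.4+6.3)) = 11.919 kPa

Δσ_z ≈ 11.9 kPa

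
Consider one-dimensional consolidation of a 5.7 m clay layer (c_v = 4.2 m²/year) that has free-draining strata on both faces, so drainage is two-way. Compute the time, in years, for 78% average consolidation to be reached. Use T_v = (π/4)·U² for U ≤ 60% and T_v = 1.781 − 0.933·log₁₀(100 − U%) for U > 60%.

Drainage path length: H_d = H/2 = 2.85 m (double drainage).
U > 60%: T_v = 1.781 − 0.933·log₁₀(100 − 78) = 0.52852.
t = T_v·H_d²/c_v = 0.52852×2.85²/4.2 = 1.022 years.

t ≈ 1.02 years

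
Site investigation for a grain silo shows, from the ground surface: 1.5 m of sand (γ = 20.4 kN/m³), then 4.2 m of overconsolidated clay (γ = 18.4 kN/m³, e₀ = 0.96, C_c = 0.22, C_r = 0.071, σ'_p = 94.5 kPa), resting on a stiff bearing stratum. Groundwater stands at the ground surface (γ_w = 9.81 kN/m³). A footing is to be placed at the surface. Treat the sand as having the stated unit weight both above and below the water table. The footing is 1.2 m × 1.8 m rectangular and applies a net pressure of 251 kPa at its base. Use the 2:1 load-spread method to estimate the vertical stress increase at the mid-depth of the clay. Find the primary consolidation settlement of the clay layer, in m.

S_c ≈ 0.0317 m

Mid-depth of clay below the ground surface: z = 1.5 + 4.2/2 = 3.6 m.
Total vertical stress at mid-clay: σ_v = 20.4×1.5 + 18.4×2.1 = 69.24 kPa.
Pore pressure: u = 9.81×(3.6 − 0) = 35.316 kPa.
Initial effective stress: σ'_0 = σ_v − u = 69.24 − 35.316 = 33.924 kPa.
Stress increase at mid-clay by the 2:1 spreading method:
Δσ = qBL/((B+z)(L+z)) = 251×1.2×1.8/((1.2+3.6)(1.8+3.6)) = 20.917 kPa
Final effective stress: σ'_f = 33.924 + 20.917 = 54.841 kPa.
σ'_f = 54.841 ≤ σ'_p = 94.5 kPa, so the clay remains overconsolidated and only the recompression index applies:
S_c = C_r·H/(1+e₀)·log₁₀(σ'_f/σ'_0) = 0.071×4.2/1.96×log₁₀(54.841/33.924)
    = 0.15215 × 0.2086 = 0.03174 m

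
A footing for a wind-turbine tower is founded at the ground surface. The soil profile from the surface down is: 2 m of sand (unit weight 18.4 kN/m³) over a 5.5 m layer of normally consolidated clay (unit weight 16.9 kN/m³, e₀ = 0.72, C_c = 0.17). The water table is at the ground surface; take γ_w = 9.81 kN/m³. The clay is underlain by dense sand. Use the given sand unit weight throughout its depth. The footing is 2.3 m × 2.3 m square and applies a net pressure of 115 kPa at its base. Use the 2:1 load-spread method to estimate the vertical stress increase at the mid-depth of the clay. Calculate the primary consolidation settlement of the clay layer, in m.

Mid-depth of clay below the ground surface: z = 2 + 5.5/2 = 4.75 m.
Total vertical stress at mid-clay: σ_v = 18.4×2 + 16.9×2.75 = 83.275 kPa.
Pore pressure: u = 9.81×(4.75 − 0) = 46.598 kPa.
Initial effective stress: σ'_0 = σ_v − u = 83.275 − 46.598 = 36.677 kPa.
Stress increase at mid-clay by the 2:1 spreading method:
Δσ = qBL/((B+z)(L+z)) = 115×2.3×2.3/((2.3+4.75)(2.3+4.75)) = 12.24 kPa
Final effective stress: σ'_f = σ'_0 + Δσ = 36.677 + 12.24 = 48.917 kPa.
Normally consolidated clay, so the full stress increment lies on the virgin compression line:
S_c = C_c·H/(1+e₀)·log₁₀(σ'_f/σ'_0) = 0.17×5.5/(1+0.72)×log₁₀(48.917/36.677)
    = 0.5436 × 0.12507 = 0.06799 m

S_c ≈ 0.068 m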